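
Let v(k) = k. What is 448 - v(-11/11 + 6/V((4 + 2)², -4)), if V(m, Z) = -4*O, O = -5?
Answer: 4487/10 ≈ 448.70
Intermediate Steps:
V(m, Z) = 20 (V(m, Z) = -4*(-5) = 20)
448 - v(-11/11 + 6/V((4 + 2)², -4)) = 448 - (-11/11 + 6/20) = 448 - (-11*1/11 + 6*(1/20)) = 448 - (-1 + 3/10) = 448 - 1*(-7/10) = 448 + 7/10 = 4487/10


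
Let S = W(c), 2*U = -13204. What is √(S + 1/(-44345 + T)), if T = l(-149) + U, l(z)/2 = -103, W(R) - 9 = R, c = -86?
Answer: I*√697164414/3009 ≈ 8.775*I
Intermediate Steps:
U = -6602 (U = (½)*(-13204) = -6602)
W(R) = 9 + R
S = -77 (S = 9 - 86 = -77)
l(z) = -206 (l(z) = 2*(-103) = -206)
T = -6808 (T = -206 - 6602 = -6808)
√(S + 1/(-44345 + T)) = √(-77 + 1/(-44345 - 6808)) = √(-77 + 1/(-51153)) = √(-77 - 1/51153) = √(-3938782/51153) = I*√697164414/3009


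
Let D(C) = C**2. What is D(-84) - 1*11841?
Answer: -4785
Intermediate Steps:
D(-84) - 1*11841 = (-84)**2 - 1*11841 = 7056 - 11841 = -4785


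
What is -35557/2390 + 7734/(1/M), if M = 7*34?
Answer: 4399218323/2390 ≈ 1.8407e+6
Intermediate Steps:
M = 238
-35557/2390 + 7734/(1/M) = -35557/2390 + 7734/(1/238) = -35557*1/2390 + 7734/(1/238) = -35557/2390 + 7734*238 = -35557/2390 + 1840692 = 4399218323/2390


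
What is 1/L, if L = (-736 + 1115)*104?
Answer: 1/39416 ≈ 2.5370e-5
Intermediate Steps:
L = 39416 (L = 379*104 = 39416)
1/L = 1/39416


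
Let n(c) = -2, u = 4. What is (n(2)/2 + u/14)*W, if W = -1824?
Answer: 9120/7 ≈ 1302.9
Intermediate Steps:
(n(2)/2 + u/14)*W = (-2/2 + 4/14)*(-1824) = (-2*½ + 4*(1/14))*(-1824) = (-1 + 2/7)*(-1824) = -5/7*(-1824) = 9120/7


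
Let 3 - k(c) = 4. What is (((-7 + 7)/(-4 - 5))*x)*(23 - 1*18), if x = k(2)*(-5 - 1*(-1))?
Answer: 0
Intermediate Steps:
k(c) = -1 (k(c) = 3 - 1*4 = 3 - 4 = -1)
x = 4 (x = -(-5 - 1*(-1)) = -(-5 + 1) = -1*(-4) = 4)
(((-7 + 7)/(-4 - 5))*x)*(23 - 1*18) = (((-7 + 7)/(-4 - 5))*4)*(23 - 1*18) = ((0/(-9))*4)*(23 - 18) = ((0*(-⅑))*4)*5 = (0*4)*5 = 0*5 = 0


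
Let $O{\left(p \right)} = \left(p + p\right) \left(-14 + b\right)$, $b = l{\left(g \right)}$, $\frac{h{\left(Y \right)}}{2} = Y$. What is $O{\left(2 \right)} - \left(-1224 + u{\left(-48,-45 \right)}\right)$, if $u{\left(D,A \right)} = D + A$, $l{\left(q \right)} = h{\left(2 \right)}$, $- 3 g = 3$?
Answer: $1277$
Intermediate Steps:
$g = -1$ ($g = \left(- \frac{1}{3}\right) 3 = -1$)
$h{\left(Y \right)} = 2 Y$
$l{\left(q \right)} = 4$ ($l{\left(q \right)} = 2 \cdot 2 = 4$)
$b = 4$
$u{\left(D,A \right)} = A + D$
$O{\left(p \right)} = - 20 p$ ($O{\left(p \right)} = \left(p + p\right) \left(-14 + 4\right) = 2 p \left(-10\right) = - 20 p$)
$O{\left(2 \right)} - \left(-1224 + u{\left(-48,-45 \right)}\right) = \left(-20\right) 2 + \left(1224 - \left(-45 - 48\right)\right) = -40 + \left(1224 - -93\right) = -40 + \left(1224 + 93\right) = -40 + 1317 = 1277$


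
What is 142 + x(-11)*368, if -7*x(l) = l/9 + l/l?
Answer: 9682/63 ≈ 153.68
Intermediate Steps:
x(l) = -1/7 - l/63 (x(l) = -(l/9 + l/l)/7 = -(l*(1/9) + 1)/7 = -(l/9 + 1)/7 = -(1 + l/9)/7 = -1/7 - l/63)
142 + x(-11)*368 = 142 + (-1/7 - 1/63*(-11))*368 = 142 + (-1/7 + 11/63)*368 = 142 + (2/63)*368 = 142 + 736/63 = 9682/63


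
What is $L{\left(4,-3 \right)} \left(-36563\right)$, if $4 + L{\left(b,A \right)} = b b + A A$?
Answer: $-767823$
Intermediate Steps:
$L{\left(b,A \right)} = -4 + A^{2} + b^{2}$ ($L{\left(b,A \right)} = -4 + \left(b b + A A\right) = -4 + \left(b^{2} + A^{2}\right) = -4 + \left(A^{2} + b^{2}\right) = -4 + A^{2} + b^{2}$)
$L{\left(4,-3 \right)} \left(-36563\right) = \left(-4 + \left(-3\right)^{2} + 4^{2}\right) \left(-36563\right) = \left(-4 + 9 + 16\right) \left(-36563\right) = 21 \left(-36563\right) = -767823$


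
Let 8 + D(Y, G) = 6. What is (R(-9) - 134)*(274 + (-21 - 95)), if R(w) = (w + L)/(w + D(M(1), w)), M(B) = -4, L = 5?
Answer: -232260/11 ≈ -21115.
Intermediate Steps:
D(Y, G) = -2 (D(Y, G) = -8 + 6 = -2)
R(w) = (5 + w)/(-2 + w) (R(w) = (w + 5)/(w - 2) = (5 + w)/(-2 + w))
(R(-9) - 134)*(274 + (-21 - 95)) = ((5 - 9)/(-2 - 9) - 134)*(274 + (-21 - 95)) = (-4/(-11) - 134)*(274 - 116) = (-1/11*(-4) - 134)*158 = (4/11 - 134)*158 = -1470/11*158 = -232260/11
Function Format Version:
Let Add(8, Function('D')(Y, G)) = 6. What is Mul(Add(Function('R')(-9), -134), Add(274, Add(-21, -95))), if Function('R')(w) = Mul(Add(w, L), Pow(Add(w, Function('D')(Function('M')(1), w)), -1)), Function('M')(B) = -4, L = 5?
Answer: Rational(-232260, 11) ≈ -21115.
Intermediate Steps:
Function('D')(Y, G) = -2 (Function('D')(Y, G) = Add(-8, 6) = -2)
Function('R')(w) = Mul(Pow(Add(-2, w), -1), Add(5, w)) (Function('R')(w) = Mul(Add(w, 5), Pow(Add(w, -2), -1)) = Mul(Add(5, w), Pow(Add(-2, w), -1)) = Mul(Pow(Add(-2, w), -1), Add(5, w)))
Mul(Add(Function('R')(-9), -134), Add(274, Add(-21, -95))) = Mul(Add(Mul(Pow(Add(-2, -9), -1), Add(5, -9)), -134), Add(274, Add(-21, -95))) = Mul(Add(Mul(Pow(-11, -1), -4), -134), Add(274, -116)) = Mul(Add(Mul(Rational(-1, 11), -4), -134), 158) = Mul(Add(Rational(4, 11), -134), 158) = Mul(Rational(-1470, 11), 158) = Rational(-232260, 11)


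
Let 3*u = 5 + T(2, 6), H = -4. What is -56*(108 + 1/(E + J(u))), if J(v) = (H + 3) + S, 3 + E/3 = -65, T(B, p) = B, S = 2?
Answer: -175384/29 ≈ -6047.7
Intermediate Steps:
E = -204 (E = -9 + 3*(-65) = -9 - 195 = -204)
u = 7/3 (u = (5 + 2)/3 = (⅓)*7 = 7/3 ≈ 2.3333)
J(v) = 1 (J(v) = (-4 + 3) + 2 = -1 + 2 = 1)
-56*(108 + 1/(E + J(u))) = -56*(108 + 1/(-204 + 1)) = -56*(108 + 1/(-203)) = -56*(108 - 1/203) = -56*21923/203 = -175384/29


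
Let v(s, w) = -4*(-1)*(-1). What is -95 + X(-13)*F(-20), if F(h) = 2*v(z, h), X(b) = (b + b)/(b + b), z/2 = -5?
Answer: -103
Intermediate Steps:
z = -10 (z = 2*(-5) = -10)
v(s, w) = -4 (v(s, w) = 4*(-1) = -4)
X(b) = 1 (X(b) = (2*b)/((2*b)) = (2*b)*(1/(2*b)) = 1)
F(h) = -8 (F(h) = 2*(-4) = -8)
-95 + X(-13)*F(-20) = -95 + 1*(-8) = -95 - 8 = -103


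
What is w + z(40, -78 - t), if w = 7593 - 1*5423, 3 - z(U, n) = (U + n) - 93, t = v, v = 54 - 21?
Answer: 2337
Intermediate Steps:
v = 33
t = 33
z(U, n) = 96 - U - n (z(U, n) = 3 - ((U + n) - 93) = 3 - (-93 + U + n) = 3 + (93 - U - n) = 96 - U - n)
w = 2170 (w = 7593 - 5423 = 2170)
w + z(40, -78 - t) = 2170 + (96 - 1*40 - (-78 - 1*33)) = 2170 + (96 - 40 - (-78 - 33)) = 2170 + (96 - 40 - 1*(-111)) = 2170 + (96 - 40 + 111) = 2170 + 167 = 2337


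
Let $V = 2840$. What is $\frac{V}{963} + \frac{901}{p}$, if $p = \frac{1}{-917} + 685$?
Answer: $\frac{2579575931}{604902672} \approx 4.2645$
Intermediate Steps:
$p = \frac{628144}{917}$ ($p = - \frac{1}{917} + 685 = \frac{628144}{917} \approx 685.0$)
$\frac{V}{963} + \frac{901}{p} = \frac{2840}{963} + \frac{901}{\frac{628144}{917}} = 2840 \cdot \frac{1}{963} + 901 \cdot \frac{917}{628144} = \frac{2840}{963} + \frac{826217}{628144} = \frac{2579575931}{604902672}$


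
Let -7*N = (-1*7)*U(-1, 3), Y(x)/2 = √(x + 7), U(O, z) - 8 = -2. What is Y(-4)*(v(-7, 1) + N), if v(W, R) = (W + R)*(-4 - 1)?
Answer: 72*√3 ≈ 124.71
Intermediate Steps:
U(O, z) = 6 (U(O, z) = 8 - 2 = 6)
Y(x) = 2*√(7 + x) (Y(x) = 2*√(x + 7) = 2*√(7 + x))
N = 6 (N = -(-1*7)*6/7 = -(-1)*6 = -⅐*(-42) = 6)
v(W, R) = -5*R - 5*W (v(W, R) = (R + W)*(-5) = -5*R - 5*W)
Y(-4)*(v(-7, 1) + N) = (2*√(7 - 4))*((-5*1 - 5*(-7)) + 6) = (2*√3)*((-5 + 35) + 6) = (2*√3)*(30 + 6) = (2*√3)*36 = 72*√3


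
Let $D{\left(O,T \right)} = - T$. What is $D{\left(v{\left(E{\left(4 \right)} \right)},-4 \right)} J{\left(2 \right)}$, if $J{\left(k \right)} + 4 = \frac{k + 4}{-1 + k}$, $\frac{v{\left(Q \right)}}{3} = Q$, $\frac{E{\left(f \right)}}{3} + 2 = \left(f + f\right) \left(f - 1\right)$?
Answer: $8$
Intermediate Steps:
$E{\left(f \right)} = -6 + 6 f \left(-1 + f\right)$ ($E{\left(f \right)} = -6 + 3 \left(f + f\right) \left(f - 1\right) = -6 + 3 \cdot 2 f \left(-1 + f\right) = -6 + 6 f \left(-1 + f\right)$)
$v{\left(Q \right)} = 3 Q$
$J{\left(k \right)} = -4 + \frac{4 + k}{-1 + k}$ ($J{\left(k \right)} = -4 + \frac{k + 4}{-1 + k} = -4 + \frac{4 + k}{-1 + k}$)
$D{\left(v{\left(E{\left(4 \right)} \right)},-4 \right)} J{\left(2 \right)} = \left(-1\right) \left(-4\right) \frac{8 - 6}{-1 + 2} = 4 \frac{8 - 6}{1} = 4 \cdot 1 \cdot 2 = 4 \cdot 2 = 8$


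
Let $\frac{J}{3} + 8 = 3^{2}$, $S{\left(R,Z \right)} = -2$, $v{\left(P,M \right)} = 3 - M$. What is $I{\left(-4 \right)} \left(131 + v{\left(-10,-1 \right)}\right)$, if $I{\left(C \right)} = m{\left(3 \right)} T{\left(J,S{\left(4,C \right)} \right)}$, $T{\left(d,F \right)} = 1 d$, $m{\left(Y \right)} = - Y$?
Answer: $-1215$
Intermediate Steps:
$J = 3$ ($J = -24 + 3 \cdot 3^{2} = -24 + 3 \cdot 9 = -24 + 27 = 3$)
$T{\left(d,F \right)} = d$
$I{\left(C \right)} = -9$ ($I{\left(C \right)} = \left(-1\right) 3 \cdot 3 = \left(-3\right) 3 = -9$)
$I{\left(-4 \right)} \left(131 + v{\left(-10,-1 \right)}\right) = - 9 \left(131 + \left(3 - -1\right)\right) = - 9 \left(131 + \left(3 + 1\right)\right) = - 9 \left(131 + 4\right) = \left(-9\right) 135 = -1215$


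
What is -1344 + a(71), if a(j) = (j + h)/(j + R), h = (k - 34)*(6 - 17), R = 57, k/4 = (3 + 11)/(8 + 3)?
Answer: -171643/128 ≈ -1341.0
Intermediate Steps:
k = 56/11 (k = 4*((3 + 11)/(8 + 3)) = 4*(14/11) = 56/11 ≈ 5.0909)
h = 318 (h = (56/11 - 34)*(6 - 17) = -318/11*(-11) = 318)
a(j) = (318 + j)/(57 + j) (a(j) = (j + 318)/(j + 57) = (318 + j)/(57 + j))
-1344 + a(71) = -1344 + (318 + 71)/(57 + 71) = -1344 + 389/128 = -171643/128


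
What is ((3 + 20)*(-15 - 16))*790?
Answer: -563270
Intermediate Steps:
((3 + 20)*(-15 - 16))*790 = (23*(-31))*790 = -713*790 = -563270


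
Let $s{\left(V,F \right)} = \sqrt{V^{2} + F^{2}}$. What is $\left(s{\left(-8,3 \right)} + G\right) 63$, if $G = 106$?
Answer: $6678 + 63 \sqrt{73} \approx 7216.3$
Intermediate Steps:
$s{\left(V,F \right)} = \sqrt{F^{2} + V^{2}}$
$\left(s{\left(-8,3 \right)} + G\right) 63 = \left(\sqrt{3^{2} + \left(-8\right)^{2}} + 106\right) 63 = \left(\sqrt{9 + 64} + 106\right) 63 = \left(\sqrt{73} + 106\right) 63 = \left(106 + \sqrt{73}\right) 63 = 6678 + 63 \sqrt{73}$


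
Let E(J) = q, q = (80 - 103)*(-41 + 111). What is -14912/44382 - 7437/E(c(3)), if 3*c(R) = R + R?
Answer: 153030307/35727510 ≈ 4.2833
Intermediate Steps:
c(R) = 2*R/3 (c(R) = (R + R)/3 = (2*R)/3 = 2*R/3)
q = -1610 (q = -23*70 = -1610)
E(J) = -1610
-14912/44382 - 7437/E(c(3)) = -14912/44382 - 7437/(-1610) = -14912*1/44382 - 7437*(-1/1610) = -7456/22191 + 7437/1610 = 153030307/35727510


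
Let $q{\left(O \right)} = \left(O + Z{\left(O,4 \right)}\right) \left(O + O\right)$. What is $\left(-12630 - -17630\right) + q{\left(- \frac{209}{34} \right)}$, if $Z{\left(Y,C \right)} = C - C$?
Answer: $\frac{2933681}{578} \approx 5075.6$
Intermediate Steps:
$Z{\left(Y,C \right)} = 0$
$q{\left(O \right)} = 2 O^{2}$ ($q{\left(O \right)} = \left(O + 0\right) \left(O + O\right) = O 2 O = 2 O^{2}$)
$\left(-12630 - -17630\right) + q{\left(- \frac{209}{34} \right)} = \left(-12630 - -17630\right) + 2 \left(- \frac{209}{34}\right)^{2} = \left(-12630 + 17630\right) + 2 \left(\left(-209\right) \frac{1}{34}\right)^{2} = 5000 + 2 \left(- \frac{209}{34}\right)^{2} = 5000 + 2 \cdot \frac{43681}{1156} = 5000 + \frac{43681}{578} = \frac{2933681}{578}$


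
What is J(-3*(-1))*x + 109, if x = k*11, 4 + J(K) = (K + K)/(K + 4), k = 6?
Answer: -689/7 ≈ -98.429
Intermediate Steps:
J(K) = -4 + 2*K/(4 + K) (J(K) = -4 + (K + K)/(K + 4) = -4 + (2*K)/(4 + K) = -4 + 2*K/(4 + K))
x = 66 (x = 6*11 = 66)
J(-3*(-1))*x + 109 = (2*(-8 - (-3)*(-1))/(4 - 3*(-1)))*66 + 109 = (2*(-8 - 1*3)/(4 + 3))*66 + 109 = (2*(-8 - 3)/7)*66 + 109 = (2*(⅐)*(-11))*66 + 109 = -22/7*66 + 109 = -1452/7 + 109 = -689/7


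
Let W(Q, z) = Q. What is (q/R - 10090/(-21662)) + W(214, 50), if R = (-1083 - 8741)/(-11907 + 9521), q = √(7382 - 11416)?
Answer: 2322879/10831 + 1193*I*√4034/4912 ≈ 214.47 + 15.426*I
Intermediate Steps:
q = I*√4034 (q = √(-4034) = I*√4034 ≈ 63.514*I)
R = 4912/1193 (R = -9824/(-2386) = -9824*(-1/2386) = 4912/1193 ≈ 4.1173)
(q/R - 10090/(-21662)) + W(214, 50) = ((I*√4034)/(4912/1193) - 10090/(-21662)) + 214 = ((I*√4034)*(1193/4912) - 10090*(-1/21662)) + 214 = (1193*I*√4034/4912 + 5045/10831) + 214 = (5045/10831 + 1193*I*√4034/4912) + 214 = 2322879/10831 + 1193*I*√4034/4912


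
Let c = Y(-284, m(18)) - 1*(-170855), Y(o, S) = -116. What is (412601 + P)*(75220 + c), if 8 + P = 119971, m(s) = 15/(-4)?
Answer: 130988908876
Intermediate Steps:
m(s) = -15/4 (m(s) = 15*(-1/4) = -15/4)
P = 119963 (P = -8 + 119971 = 119963)
c = 170739 (c = -116 - 1*(-170855) = -116 + 170855 = 170739)
(412601 + P)*(75220 + c) = (412601 + 119963)*(75220 + 170739) = 532564*245959 = 130988908876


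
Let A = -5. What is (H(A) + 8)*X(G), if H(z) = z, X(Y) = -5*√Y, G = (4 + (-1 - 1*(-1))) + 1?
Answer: -15*√5 ≈ -33.541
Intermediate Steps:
G = 5 (G = (4 + (-1 + 1)) + 1 = (4 + 0) + 1 = 4 + 1 = 5)
(H(A) + 8)*X(G) = (-5 + 8)*(-5*√5) = 3*(-5*√5) = -15*√5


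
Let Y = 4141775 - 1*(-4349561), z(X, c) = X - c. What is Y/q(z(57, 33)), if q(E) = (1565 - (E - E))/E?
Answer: 203792064/1565 ≈ 1.3022e+5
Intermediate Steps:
Y = 8491336 (Y = 4141775 + 4349561 = 8491336)
q(E) = 1565/E (q(E) = (1565 - 1*0)/E = (1565 + 0)/E = 1565/E)
Y/q(z(57, 33)) = 8491336/((1565/(57 - 1*33))) = 8491336/((1565/(57 - 33))) = 8491336/((1565/24)) = 8491336/((1565*(1/24))) = 8491336/(1565/24) = 8491336*(24/1565) = 203792064/1565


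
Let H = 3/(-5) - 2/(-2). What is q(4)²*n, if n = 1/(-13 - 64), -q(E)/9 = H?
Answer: -324/1925 ≈ -0.16831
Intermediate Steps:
H = ⅖ (H = 3*(-⅕) - 2*(-½) = -⅗ + 1 = ⅖ ≈ 0.40000)
q(E) = -18/5 (q(E) = -9*⅖ = -18/5)
n = -1/77 (n = 1/(-77) = -1/77 ≈ -0.012987)
q(4)²*n = (-18/5)²*(-1/77) = (324/25)*(-1/77) = -324/1925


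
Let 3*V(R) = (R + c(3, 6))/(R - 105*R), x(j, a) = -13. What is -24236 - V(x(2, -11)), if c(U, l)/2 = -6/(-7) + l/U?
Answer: -229369487/9464 ≈ -24236.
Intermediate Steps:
c(U, l) = 12/7 + 2*l/U (c(U, l) = 2*(-6/(-7) + l/U) = 2*(-6*(-⅐) + l/U) = 2*(6/7 + l/U) = 12/7 + 2*l/U)
V(R) = -(40/7 + R)/(312*R) (V(R) = ((R + (12/7 + 2*6/3))/(R - 105*R))/3 = ((R + (12/7 + 2*6*(⅓)))/((-104*R)))/3 = ((R + (12/7 + 4))*(-1/(104*R)))/3 = ((R + 40/7)*(-1/(104*R)))/3 = ((40/7 + R)*(-1/(104*R)))/3 = (-(40/7 + R)/(104*R))/3 = -(40/7 + R)/(312*R))
-24236 - V(x(2, -11)) = -24236 - (-40 - 7*(-13))/(2184*(-13)) = -24236 - (-1)*(-40 + 91)/(2184*13) = -24236 - (-1)*51/(2184*13) = -24236 - 1*(-17/9464) = -24236 + 17/9464 = -229369487/9464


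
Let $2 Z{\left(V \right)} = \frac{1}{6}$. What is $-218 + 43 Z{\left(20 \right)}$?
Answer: $- \frac{2573}{12} \approx -214.42$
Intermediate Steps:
$Z{\left(V \right)} = \frac{1}{12}$ ($Z{\left(V \right)} = \frac{1}{2 \cdot 6} = \frac{1}{2} \cdot \frac{1}{6} = \frac{1}{12}$)
$-218 + 43 Z{\left(20 \right)} = -218 + 43 \cdot \frac{1}{12} = -218 + \frac{43}{12} = - \frac{2573}{12}$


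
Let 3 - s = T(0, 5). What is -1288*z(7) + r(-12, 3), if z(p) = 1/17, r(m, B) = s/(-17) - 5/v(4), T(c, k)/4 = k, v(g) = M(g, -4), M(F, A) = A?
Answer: -4999/68 ≈ -73.515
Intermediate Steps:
v(g) = -4
T(c, k) = 4*k
s = -17 (s = 3 - 4*5 = 3 - 1*20 = 3 - 20 = -17)
r(m, B) = 9/4 (r(m, B) = -17/(-17) - 5/(-4) = -17*(-1/17) - 5*(-¼) = 1 + 5/4 = 9/4)
z(p) = 1/17
-1288*z(7) + r(-12, 3) = -1288*1/17 + 9/4 = -1288/17 + 9/4 = -4999/68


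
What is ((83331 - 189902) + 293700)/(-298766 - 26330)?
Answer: -187129/325096 ≈ -0.57561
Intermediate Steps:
((83331 - 189902) + 293700)/(-298766 - 26330) = (-106571 + 293700)/(-325096) = 187129*(-1/325096) = -187129/325096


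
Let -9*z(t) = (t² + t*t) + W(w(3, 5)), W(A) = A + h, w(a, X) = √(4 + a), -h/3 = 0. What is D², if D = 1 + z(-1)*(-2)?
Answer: 197/81 + 52*√7/81 ≈ 4.1306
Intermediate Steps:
h = 0 (h = -3*0 = 0)
W(A) = A (W(A) = A + 0 = A)
z(t) = -2*t²/9 - √7/9 (z(t) = -((t² + t*t) + √(4 + 3))/9 = -((t² + t²) + √7)/9 = -(2*t² + √7)/9 = -(√7 + 2*t²)/9 = -2*t²/9 - √7/9)
D = 13/9 + 2*√7/9 (D = 1 + (-2/9*(-1)² - √7/9)*(-2) = 1 + (-2/9*1 - √7/9)*(-2) = 1 + (-2/9 - √7/9)*(-2) = 1 + (4/9 + 2*√7/9) = 13/9 + 2*√7/9 ≈ 2.0324)
D² = (13/9 + 2*√7/9)²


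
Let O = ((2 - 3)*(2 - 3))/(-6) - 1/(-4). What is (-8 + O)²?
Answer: 9025/144 ≈ 62.674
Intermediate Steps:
O = 1/12 (O = -1*(-1)*(-⅙) - 1*(-¼) = 1*(-⅙) + ¼ = -⅙ + ¼ = 1/12 ≈ 0.083333)
(-8 + O)² = (-8 + 1/12)² = (-95/12)² = 9025/144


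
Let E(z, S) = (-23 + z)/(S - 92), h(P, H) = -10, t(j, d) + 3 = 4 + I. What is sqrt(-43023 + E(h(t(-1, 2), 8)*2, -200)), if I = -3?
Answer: I*sqrt(917075129)/146 ≈ 207.42*I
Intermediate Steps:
t(j, d) = -2 (t(j, d) = -3 + (4 - 3) = -3 + 1 = -2)
E(z, S) = (-23 + z)/(-92 + S)
sqrt(-43023 + E(h(t(-1, 2), 8)*2, -200)) = sqrt(-43023 + (-23 - 10*2)/(-92 - 200)) = sqrt(-43023 + (-23 - 20)/(-292)) = sqrt(-43023 - 1/292*(-43)) = sqrt(-43023 + 43/292) = sqrt(-12562673/292) = I*sqrt(917075129)/146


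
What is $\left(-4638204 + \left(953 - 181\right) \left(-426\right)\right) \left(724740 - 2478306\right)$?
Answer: $8710095593016$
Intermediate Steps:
$\left(-4638204 + \left(953 - 181\right) \left(-426\right)\right) \left(724740 - 2478306\right) = \left(-4638204 + 772 \left(-426\right)\right) \left(-1753566\right) = \left(-4638204 - 328872\right) \left(-1753566\right) = \left(-4967076\right) \left(-1753566\right) = 8710095593016$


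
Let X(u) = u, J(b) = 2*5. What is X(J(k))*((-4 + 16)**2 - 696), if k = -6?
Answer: -5520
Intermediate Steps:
J(b) = 10
X(J(k))*((-4 + 16)**2 - 696) = 10*((-4 + 16)**2 - 696) = 10*(12**2 - 696) = 10*(144 - 696) = 10*(-552) = -5520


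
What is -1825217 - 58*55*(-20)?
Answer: -1761417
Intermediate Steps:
-1825217 - 58*55*(-20) = -1825217 - 3190*(-20) = -1825217 + 63800 = -1761417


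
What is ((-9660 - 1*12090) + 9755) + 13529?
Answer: 1534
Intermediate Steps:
((-9660 - 1*12090) + 9755) + 13529 = ((-9660 - 12090) + 9755) + 13529 = (-21750 + 9755) + 13529 = -11995 + 13529 = 1534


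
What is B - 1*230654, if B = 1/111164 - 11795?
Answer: -26951600635/111164 ≈ -2.4245e+5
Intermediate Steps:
B = -1311179379/111164 (B = 1/111164 - 11795 = -1311179379/111164 ≈ -11795.)
B - 1*230654 = -1311179379/111164 - 1*230654 = -1311179379/111164 - 230654 = -26951600635/111164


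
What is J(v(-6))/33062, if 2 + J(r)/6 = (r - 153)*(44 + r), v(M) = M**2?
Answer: -28086/16531 ≈ -1.6990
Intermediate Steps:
J(r) = -12 + 6*(-153 + r)*(44 + r) (J(r) = -12 + 6*((r - 153)*(44 + r)) = -12 + 6*((-153 + r)*(44 + r)) = -12 + 6*(-153 + r)*(44 + r))
J(v(-6))/33062 = (-40404 - 654*(-6)**2 + 6*((-6)**2)**2)/33062 = (-40404 - 654*36 + 6*36**2)*(1/33062) = (-40404 - 23544 + 6*1296)*(1/33062) = (-40404 - 23544 + 7776)*(1/33062) = -56172*1/33062 = -28086/16531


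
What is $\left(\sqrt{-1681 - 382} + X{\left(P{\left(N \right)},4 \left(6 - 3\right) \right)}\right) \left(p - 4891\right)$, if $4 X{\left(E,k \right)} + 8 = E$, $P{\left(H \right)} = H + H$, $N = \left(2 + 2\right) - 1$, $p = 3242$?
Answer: $\frac{1649}{2} - 1649 i \sqrt{2063} \approx 824.5 - 74898.0 i$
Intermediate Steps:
$N = 3$ ($N = 4 - 1 = 3$)
$P{\left(H \right)} = 2 H$
$X{\left(E,k \right)} = -2 + \frac{E}{4}$
$\left(\sqrt{-1681 - 382} + X{\left(P{\left(N \right)},4 \left(6 - 3\right) \right)}\right) \left(p - 4891\right) = \left(\sqrt{-1681 - 382} - \left(2 - \frac{2 \cdot 3}{4}\right)\right) \left(3242 - 4891\right) = \left(\sqrt{-2063} + \left(-2 + \frac{1}{4} \cdot 6\right)\right) \left(-1649\right) = \left(i \sqrt{2063} + \left(-2 + \frac{3}{2}\right)\right) \left(-1649\right) = \left(i \sqrt{2063} - \frac{1}{2}\right) \left(-1649\right) = \left(- \frac{1}{2} + i \sqrt{2063}\right) \left(-1649\right) = \frac{1649}{2} - 1649 i \sqrt{2063}$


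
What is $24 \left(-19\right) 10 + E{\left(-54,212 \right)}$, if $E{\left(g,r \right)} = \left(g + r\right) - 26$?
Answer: $-4428$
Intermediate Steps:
$E{\left(g,r \right)} = -26 + g + r$
$24 \left(-19\right) 10 + E{\left(-54,212 \right)} = 24 \left(-19\right) 10 - -132 = \left(-456\right) 10 + 132 = -4560 + 132 = -4428$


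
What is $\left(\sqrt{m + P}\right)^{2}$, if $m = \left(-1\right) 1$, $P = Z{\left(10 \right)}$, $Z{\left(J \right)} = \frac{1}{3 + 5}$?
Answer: $- \frac{7}{8} \approx -0.875$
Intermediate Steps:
$Z{\left(J \right)} = \frac{1}{8}$
$P = \frac{1}{8} \approx 0.125$
$m = -1$
$\left(\sqrt{m + P}\right)^{2} = \left(\sqrt{-1 + \frac{1}{8}}\right)^{2} = \left(\sqrt{- \frac{7}{8}}\right)^{2} = \left(\frac{i \sqrt{14}}{4}\right)^{2} = - \frac{7}{8}$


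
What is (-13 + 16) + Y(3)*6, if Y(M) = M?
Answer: 21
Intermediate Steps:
(-13 + 16) + Y(3)*6 = (-13 + 16) + 3*6 = 3 + 18 = 21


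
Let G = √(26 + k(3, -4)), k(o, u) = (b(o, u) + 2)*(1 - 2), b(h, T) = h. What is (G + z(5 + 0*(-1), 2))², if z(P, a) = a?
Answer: (2 + √21)² ≈ 43.330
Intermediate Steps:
k(o, u) = -2 - o (k(o, u) = (o + 2)*(1 - 2) = (2 + o)*(-1) = -2 - o)
G = √21 (G = √(26 + (-2 - 1*3)) = √(26 + (-2 - 3)) = √(26 - 5) = √21 ≈ 4.5826)
(G + z(5 + 0*(-1), 2))² = (√21 + 2)² = (2 + √21)²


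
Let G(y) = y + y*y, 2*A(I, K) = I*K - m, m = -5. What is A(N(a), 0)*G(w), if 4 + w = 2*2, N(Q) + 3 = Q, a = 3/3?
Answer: 0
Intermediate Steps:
a = 1 (a = 3*(⅓) = 1)
N(Q) = -3 + Q
A(I, K) = 5/2 + I*K/2 (A(I, K) = (I*K - 1*(-5))/2 = (I*K + 5)/2 = (5 + I*K)/2 = 5/2 + I*K/2)
w = 0 (w = -4 + 2*2 = -4 + 4 = 0)
G(y) = y + y²
A(N(a), 0)*G(w) = (5/2 + (½)*(-3 + 1)*0)*(0*(1 + 0)) = (5/2 + (½)*(-2)*0)*(0*1) = (5/2 + 0)*0 = (5/2)*0 = 0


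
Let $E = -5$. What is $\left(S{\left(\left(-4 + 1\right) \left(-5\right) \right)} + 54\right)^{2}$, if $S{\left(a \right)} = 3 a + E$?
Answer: $8836$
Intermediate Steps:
$S{\left(a \right)} = -5 + 3 a$ ($S{\left(a \right)} = 3 a - 5 = -5 + 3 a$)
$\left(S{\left(\left(-4 + 1\right) \left(-5\right) \right)} + 54\right)^{2} = \left(\left(-5 + 3 \left(-4 + 1\right) \left(-5\right)\right) + 54\right)^{2} = \left(\left(-5 + 3 \left(\left(-3\right) \left(-5\right)\right)\right) + 54\right)^{2} = \left(\left(-5 + 3 \cdot 15\right) + 54\right)^{2} = \left(\left(-5 + 45\right) + 54\right)^{2} = \left(40 + 54\right)^{2} = 94^{2} = 8836$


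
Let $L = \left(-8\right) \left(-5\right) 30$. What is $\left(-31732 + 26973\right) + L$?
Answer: $-3559$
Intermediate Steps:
$L = 1200$ ($L = 40 \cdot 30 = 1200$)
$\left(-31732 + 26973\right) + L = \left(-31732 + 26973\right) + 1200 = -4759 + 1200 = -3559$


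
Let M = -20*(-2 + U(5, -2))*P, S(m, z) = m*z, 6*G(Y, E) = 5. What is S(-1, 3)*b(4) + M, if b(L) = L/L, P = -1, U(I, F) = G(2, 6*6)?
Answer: -79/3 ≈ -26.333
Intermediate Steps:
G(Y, E) = ⅚ (G(Y, E) = (⅙)*5 = ⅚)
U(I, F) = ⅚
M = -70/3 (M = -20*(-2 + ⅚)*(-1) = -(-70)*(-1)/3 = -20*7/6 = -70/3 ≈ -23.333)
b(L) = 1
S(-1, 3)*b(4) + M = -1*3*1 - 70/3 = -3*1 - 70/3 = -3 - 70/3 = -79/3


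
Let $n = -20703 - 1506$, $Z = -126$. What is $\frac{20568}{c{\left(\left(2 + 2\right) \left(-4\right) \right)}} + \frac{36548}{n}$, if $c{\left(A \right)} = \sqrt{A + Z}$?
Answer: $- \frac{36548}{22209} - \frac{10284 i \sqrt{142}}{71} \approx -1.6456 - 1726.0 i$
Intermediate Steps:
$c{\left(A \right)} = \sqrt{-126 + A}$ ($c{\left(A \right)} = \sqrt{A - 126} = \sqrt{-126 + A}$)
$n = -22209$
$\frac{20568}{c{\left(\left(2 + 2\right) \left(-4\right) \right)}} + \frac{36548}{n} = \frac{20568}{\sqrt{-126 + \left(2 + 2\right) \left(-4\right)}} + \frac{36548}{-22209} = \frac{20568}{\sqrt{-126 + 4 \left(-4\right)}} + 36548 \left(- \frac{1}{22209}\right) = \frac{20568}{\sqrt{-126 - 16}} - \frac{36548}{22209} = \frac{20568}{\sqrt{-142}} - \frac{36548}{22209} = \frac{20568}{i \sqrt{142}} - \frac{36548}{22209} = 20568 \left(- \frac{i \sqrt{142}}{142}\right) - \frac{36548}{22209} = - \frac{10284 i \sqrt{142}}{71} - \frac{36548}{22209} = - \frac{36548}{22209} - \frac{10284 i \sqrt{142}}{71}$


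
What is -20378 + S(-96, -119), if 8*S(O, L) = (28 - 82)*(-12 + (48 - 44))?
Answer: -20324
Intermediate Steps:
S(O, L) = 54 (S(O, L) = ((28 - 82)*(-12 + (48 - 44)))/8 = (-54*(-12 + 4))/8 = (-54*(-8))/8 = (1/8)*432 = 54)
-20378 + S(-96, -119) = -20378 + 54 = -20324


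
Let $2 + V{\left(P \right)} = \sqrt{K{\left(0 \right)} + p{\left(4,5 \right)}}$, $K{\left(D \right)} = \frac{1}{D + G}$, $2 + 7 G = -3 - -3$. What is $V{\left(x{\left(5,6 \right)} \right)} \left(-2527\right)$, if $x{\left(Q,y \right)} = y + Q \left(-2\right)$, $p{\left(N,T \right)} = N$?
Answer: $5054 - \frac{2527 \sqrt{2}}{2} \approx 3267.1$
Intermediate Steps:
$G = - \frac{2}{7}$ ($G = - \frac{2}{7} + \frac{-3 - -3}{7} = - \frac{2}{7} + \frac{-3 + 3}{7} = - \frac{2}{7} + \frac{1}{7} \cdot 0 = - \frac{2}{7} + 0 = - \frac{2}{7} \approx -0.28571$)
$K{\left(D \right)} = \frac{1}{- \frac{2}{7} + D}$ ($K{\left(D \right)} = \frac{1}{D - \frac{2}{7}} = \frac{1}{- \frac{2}{7} + D}$)
$x{\left(Q,y \right)} = y - 2 Q$
$V{\left(P \right)} = -2 + \frac{\sqrt{2}}{2}$ ($V{\left(P \right)} = -2 + \sqrt{\frac{7}{-2 + 7 \cdot 0} + 4} = -2 + \sqrt{\frac{7}{-2 + 0} + 4} = -2 + \sqrt{\frac{7}{-2} + 4} = -2 + \sqrt{7 \left(- \frac{1}{2}\right) + 4} = -2 + \sqrt{- \frac{7}{2} + 4} = -2 + \sqrt{\frac{1}{2}} = -2 + \frac{\sqrt{2}}{2}$)
$V{\left(x{\left(5,6 \right)} \right)} \left(-2527\right) = \left(-2 + \frac{\sqrt{2}}{2}\right) \left(-2527\right) = 5054 - \frac{2527 \sqrt{2}}{2}$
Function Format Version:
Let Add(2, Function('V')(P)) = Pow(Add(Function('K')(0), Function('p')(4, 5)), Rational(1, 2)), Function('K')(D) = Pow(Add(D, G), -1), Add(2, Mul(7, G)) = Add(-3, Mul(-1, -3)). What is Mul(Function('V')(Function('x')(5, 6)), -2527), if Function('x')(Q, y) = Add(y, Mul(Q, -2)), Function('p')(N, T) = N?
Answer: Add(5054, Mul(Rational(-2527, 2), Pow(2, Rational(1, 2)))) ≈ 3267.1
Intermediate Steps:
G = Rational(-2, 7) (G = Add(Rational(-2, 7), Mul(Rational(1, 7), Add(-3, Mul(-1, -3)))) = Add(Rational(-2, 7), Mul(Rational(1, 7), Add(-3, 3))) = Add(Rational(-2, 7), Mul(Rational(1, 7), 0)) = Add(Rational(-2, 7), 0) = Rational(-2, 7) ≈ -0.28571)
Function('K')(D) = Pow(Add(Rational(-2, 7), D), -1) (Function('K')(D) = Pow(Add(D, Rational(-2, 7)), -1) = Pow(Add(Rational(-2, 7), D), -1))
Function('x')(Q, y) = Add(y, Mul(-2, Q))
Function('V')(P) = Add(-2, Mul(Rational(1, 2), Pow(2, Rational(1, 2)))) (Function('V')(P) = Add(-2, Pow(Add(Mul(7, Pow(Add(-2, Mul(7, 0)), -1)), 4), Rational(1, 2))) = Add(-2, Pow(Add(Mul(7, Pow(Add(-2, 0), -1)), 4), Rational(1, 2))) = Add(-2, Pow(Add(Mul(7, Pow(-2, -1)), 4), Rational(1, 2))) = Add(-2, Pow(Add(Mul(7, Rational(-1, 2)), 4), Rational(1, 2))) = Add(-2, Pow(Add(Rational(-7, 2), 4), Rational(1, 2))) = Add(-2, Pow(Rational(1, 2), Rational(1, 2))) = Add(-2, Mul(Rational(1, 2), Pow(2, Rational(1, 2)))))
Mul(Function('V')(Function('x')(5, 6)), -2527) = Mul(Add(-2, Mul(Rational(1, 2), Pow(2, Rational(1, 2)))), -2527) = Add(5054, Mul(Rational(-2527, 2), Pow(2, Rational(1, 2))))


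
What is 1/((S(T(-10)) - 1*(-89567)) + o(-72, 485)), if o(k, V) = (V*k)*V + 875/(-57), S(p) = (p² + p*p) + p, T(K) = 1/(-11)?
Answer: -6897/116191334189 ≈ -5.9359e-8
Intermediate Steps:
T(K) = -1/11
S(p) = p + 2*p² (S(p) = (p² + p²) + p = 2*p² + p = p + 2*p²)
o(k, V) = -875/57 + k*V² (o(k, V) = k*V² + 875*(-1/57) = k*V² - 875/57 = -875/57 + k*V²)
1/((S(T(-10)) - 1*(-89567)) + o(-72, 485)) = 1/((-(1 + 2*(-1/11))/11 - 1*(-89567)) + (-875/57 - 72*485²)) = 1/((-(1 - 2/11)/11 + 89567) + (-875/57 - 72*235225)) = 1/((-1/11*9/11 + 89567) + (-875/57 - 16936200)) = 1/((-9/121 + 89567) - 965364275/57) = 1/(10837598/121 - 965364275/57) = 1/(-116191334189/6897) = -6897/116191334189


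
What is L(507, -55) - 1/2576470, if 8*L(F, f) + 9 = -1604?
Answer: -2077923059/10305880 ≈ -201.63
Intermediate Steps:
L(F, f) = -1613/8 (L(F, f) = -9/8 + (⅛)*(-1604) = -9/8 - 401/2 = -1613/8)
L(507, -55) - 1/2576470 = -1613/8 - 1/2576470 = -2077923059/10305880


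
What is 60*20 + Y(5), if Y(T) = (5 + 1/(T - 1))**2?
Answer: 19641/16 ≈ 1227.6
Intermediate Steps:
Y(T) = (5 + 1/(-1 + T))**2
60*20 + Y(5) = 60*20 + (-4 + 5*5)**2/(-1 + 5)**2 = 1200 + (-4 + 25)**2/4**2 = 1200 + (1/16)*21**2 = 1200 + (1/16)*441 = 1200 + 441/16 = 19641/16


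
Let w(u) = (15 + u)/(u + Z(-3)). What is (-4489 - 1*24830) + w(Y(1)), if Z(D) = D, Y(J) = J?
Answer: -29327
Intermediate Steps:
w(u) = (15 + u)/(-3 + u) (w(u) = (15 + u)/(u - 3) = (15 + u)/(-3 + u))
(-4489 - 1*24830) + w(Y(1)) = (-4489 - 1*24830) + (15 + 1)/(-3 + 1) = (-4489 - 24830) + 16/(-2) = -29319 - ½*16 = -29319 - 8 = -29327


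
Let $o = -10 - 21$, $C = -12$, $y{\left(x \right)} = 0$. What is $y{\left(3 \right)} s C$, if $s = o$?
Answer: $0$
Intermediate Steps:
$o = -31$ ($o = -10 - 21 = -31$)
$s = -31$
$y{\left(3 \right)} s C = 0 \left(-31\right) \left(-12\right) = 0 \left(-12\right) = 0$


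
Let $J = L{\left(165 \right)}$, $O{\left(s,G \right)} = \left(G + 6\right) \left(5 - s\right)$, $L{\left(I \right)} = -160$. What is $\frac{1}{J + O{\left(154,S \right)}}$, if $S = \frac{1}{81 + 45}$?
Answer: $- \frac{126}{132953} \approx -0.0009477$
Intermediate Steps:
$S = \frac{1}{126} \approx 0.0079365$
$O{\left(s,G \right)} = \left(5 - s\right) \left(6 + G\right)$ ($O{\left(s,G \right)} = \left(6 + G\right) \left(5 - s\right) = \left(5 - s\right) \left(6 + G\right)$)
$J = -160$
$\frac{1}{J + O{\left(154,S \right)}} = \frac{1}{-160 + \left(30 - 924 + 5 \cdot \frac{1}{126} - \frac{1}{126} \cdot 154\right)} = \frac{1}{-160 + \left(30 - 924 + \frac{5}{126} - \frac{11}{9}\right)} = \frac{1}{-160 - \frac{112793}{126}} = \frac{1}{- \frac{132953}{126}} = - \frac{126}{132953}$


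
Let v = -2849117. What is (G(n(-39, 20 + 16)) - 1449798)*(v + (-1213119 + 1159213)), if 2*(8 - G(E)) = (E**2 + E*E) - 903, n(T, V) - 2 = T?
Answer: 8422874477545/2 ≈ 4.2114e+12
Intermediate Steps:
n(T, V) = 2 + T
G(E) = 919/2 - E**2 (G(E) = 8 - ((E**2 + E*E) - 903)/2 = 8 - ((E**2 + E**2) - 903)/2 = 8 - (2*E**2 - 903)/2 = 8 - (-903 + 2*E**2)/2 = 8 + (903/2 - E**2) = 919/2 - E**2)
(G(n(-39, 20 + 16)) - 1449798)*(v + (-1213119 + 1159213)) = ((919/2 - (2 - 39)**2) - 1449798)*(-2849117 + (-1213119 + 1159213)) = ((919/2 - 1*(-37)**2) - 1449798)*(-2849117 - 53906) = ((919/2 - 1*1369) - 1449798)*(-2903023) = ((919/2 - 1369) - 1449798)*(-2903023) = (-1819/2 - 1449798)*(-2903023) = -2901415/2*(-2903023) = 8422874477545/2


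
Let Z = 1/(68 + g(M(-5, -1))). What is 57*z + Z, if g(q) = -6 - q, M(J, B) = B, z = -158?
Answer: -567377/63 ≈ -9006.0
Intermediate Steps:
Z = 1/63 (Z = 1/(68 + (-6 - 1*(-1))) = 1/(68 + (-6 + 1)) = 1/(68 - 5) = 1/63 ≈ 0.015873)
57*z + Z = 57*(-158) + 1/63 = -9006 + 1/63 = -567377/63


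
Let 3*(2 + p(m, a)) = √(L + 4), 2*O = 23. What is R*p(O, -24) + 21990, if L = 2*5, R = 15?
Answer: 21960 + 5*√14 ≈ 21979.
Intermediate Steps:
O = 23/2 (O = (½)*23 = 23/2 ≈ 11.500)
L = 10
p(m, a) = -2 + √14/3 (p(m, a) = -2 + √(10 + 4)/3 = -2 + √14/3)
R*p(O, -24) + 21990 = 15*(-2 + √14/3) + 21990 = (-30 + 5*√14) + 21990 = 21960 + 5*√14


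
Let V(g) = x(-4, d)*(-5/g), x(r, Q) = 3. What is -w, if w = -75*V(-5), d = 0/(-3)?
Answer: 225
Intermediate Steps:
d = 0 (d = 0*(-1/3) = 0)
V(g) = -15/g (V(g) = 3*(-5/g) = -15/g)
w = -225 (w = -(-1125)/(-5) = -(-1125)*(-1)/5 = -75*3 = -225)
-w = -1*(-225) = 225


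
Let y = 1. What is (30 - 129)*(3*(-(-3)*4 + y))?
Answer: -3861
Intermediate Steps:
(30 - 129)*(3*(-(-3)*4 + y)) = (30 - 129)*(3*(-(-3)*4 + 1)) = -297*(-3*(-4) + 1) = -297*(12 + 1) = -297*13 = -99*39 = -3861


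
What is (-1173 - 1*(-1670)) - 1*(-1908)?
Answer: 2405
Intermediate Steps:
(-1173 - 1*(-1670)) - 1*(-1908) = (-1173 + 1670) + 1908 = 497 + 1908 = 2405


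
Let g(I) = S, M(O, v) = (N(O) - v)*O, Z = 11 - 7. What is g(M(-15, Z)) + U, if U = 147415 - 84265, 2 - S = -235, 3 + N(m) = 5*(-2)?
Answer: 63387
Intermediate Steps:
N(m) = -13 (N(m) = -3 + 5*(-2) = -3 - 10 = -13)
S = 237 (S = 2 - 1*(-235) = 2 + 235 = 237)
Z = 4
M(O, v) = O*(-13 - v) (M(O, v) = (-13 - v)*O = O*(-13 - v))
g(I) = 237
U = 63150
g(M(-15, Z)) + U = 237 + 63150 = 63387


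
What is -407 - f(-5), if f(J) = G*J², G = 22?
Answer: -957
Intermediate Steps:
f(J) = 22*J²
-407 - f(-5) = -407 - 22*(-5)² = -407 - 22*25 = -407 - 1*550 = -407 - 550 = -957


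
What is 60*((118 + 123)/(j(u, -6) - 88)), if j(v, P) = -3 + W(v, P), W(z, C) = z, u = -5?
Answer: -1205/8 ≈ -150.63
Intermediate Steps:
j(v, P) = -3 + v
60*((118 + 123)/(j(u, -6) - 88)) = 60*((118 + 123)/((-3 - 5) - 88)) = 60*(241/(-8 - 88)) = 60*(241/(-96)) = 60*(241*(-1/96)) = 60*(-241/96) = -1205/8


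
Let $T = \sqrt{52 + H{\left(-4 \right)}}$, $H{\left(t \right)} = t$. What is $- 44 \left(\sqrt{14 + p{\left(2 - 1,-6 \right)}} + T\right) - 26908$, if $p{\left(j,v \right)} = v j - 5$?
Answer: $-26908 - 220 \sqrt{3} \approx -27289.0$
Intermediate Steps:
$T = 4 \sqrt{3}$ ($T = \sqrt{52 - 4} = \sqrt{48} = 4 \sqrt{3} \approx 6.9282$)
$p{\left(j,v \right)} = -5 + j v$ ($p{\left(j,v \right)} = j v - 5 = -5 + j v$)
$- 44 \left(\sqrt{14 + p{\left(2 - 1,-6 \right)}} + T\right) - 26908 = - 44 \left(\sqrt{14 + \left(-5 + \left(2 - 1\right) \left(-6\right)\right)} + 4 \sqrt{3}\right) - 26908 = - 44 \left(\sqrt{14 + \left(-5 + 1 \left(-6\right)\right)} + 4 \sqrt{3}\right) - 26908 = - 44 \left(\sqrt{14 - 11} + 4 \sqrt{3}\right) - 26908 = - 44 \left(\sqrt{3} + 4 \sqrt{3}\right) - 26908 = - 44 \cdot 5 \sqrt{3} - 26908 = - 220 \sqrt{3} - 26908 = -26908 - 220 \sqrt{3}$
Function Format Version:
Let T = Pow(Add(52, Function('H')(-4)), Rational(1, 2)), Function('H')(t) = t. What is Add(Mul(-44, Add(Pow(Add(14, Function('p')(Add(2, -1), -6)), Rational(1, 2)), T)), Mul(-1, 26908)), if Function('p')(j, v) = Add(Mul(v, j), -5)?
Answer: Add(-26908, Mul(-220, Pow(3, Rational(1, 2)))) ≈ -27289.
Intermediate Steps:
T = Mul(4, Pow(3, Rational(1, 2))) (T = Pow(Add(52, -4), Rational(1, 2)) = Pow(48, Rational(1, 2)) = Mul(4, Pow(3, Rational(1, 2))) ≈ 6.9282)
Function('p')(j, v) = Add(-5, Mul(j, v)) (Function('p')(j, v) = Add(Mul(j, v), -5) = Add(-5, Mul(j, v)))
Add(Mul(-44, Add(Pow(Add(14, Function('p')(Add(2, -1), -6)), Rational(1, 2)), T)), Mul(-1, 26908)) = Add(Mul(-44, Add(Pow(Add(14, Add(-5, Mul(Add(2, -1), -6))), Rational(1, 2)), Mul(4, Pow(3, Rational(1, 2))))), Mul(-1, 26908)) = Add(Mul(-44, Add(Pow(Add(14, Add(-5, Mul(1, -6))), Rational(1, 2)), Mul(4, Pow(3, Rational(1, 2))))), -26908) = Add(Mul(-44, Add(Pow(Add(14, Add(-5, -6)), Rational(1, 2)), Mul(4, Pow(3, Rational(1, 2))))), -26908) = Add(Mul(-44, Add(Pow(Add(14, -11), Rational(1, 2)), Mul(4, Pow(3, Rational(1, 2))))), -26908) = Add(Mul(-44, Add(Pow(3, Rational(1, 2)), Mul(4, Pow(3, Rational(1, 2))))), -26908) = Add(Mul(-44, Mul(5, Pow(3, Rational(1, 2)))), -26908) = Add(Mul(-220, Pow(3, Rational(1, 2))), -26908) = Add(-26908, Mul(-220, Pow(3, Rational(1, 2))))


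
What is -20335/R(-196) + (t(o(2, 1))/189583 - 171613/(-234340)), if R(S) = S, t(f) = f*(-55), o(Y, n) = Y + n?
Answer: 1160446266026/11106720055 ≈ 104.48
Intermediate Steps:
t(f) = -55*f
-20335/R(-196) + (t(o(2, 1))/189583 - 171613/(-234340)) = -20335/(-196) + (-55*(2 + 1)/189583 - 171613/(-234340)) = -20335*(-1/196) + (-55*3*(1/189583) - 171613*(-1/234340)) = 415/4 + (-165*1/189583 + 171613/234340) = 415/4 + (-165/189583 + 171613/234340) = 415/4 + 32496241279/44426880220 = 1160446266026/11106720055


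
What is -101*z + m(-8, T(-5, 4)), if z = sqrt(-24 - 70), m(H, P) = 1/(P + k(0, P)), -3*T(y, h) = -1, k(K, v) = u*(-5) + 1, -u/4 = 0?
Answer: 3/4 - 101*I*sqrt(94) ≈ 0.75 - 979.23*I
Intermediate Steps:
u = 0 (u = -4*0 = 0)
k(K, v) = 1 (k(K, v) = 0*(-5) + 1 = 0 + 1 = 1)
T(y, h) = 1/3 (T(y, h) = -1/3*(-1) = 1/3)
m(H, P) = 1/(1 + P) (m(H, P) = 1/(P + 1) = 1/(1 + P))
z = I*sqrt(94) (z = sqrt(-94) = I*sqrt(94) ≈ 9.6954*I)
-101*z + m(-8, T(-5, 4)) = -101*I*sqrt(94) + 1/(1 + 1/3) = -101*I*sqrt(94) + 1/(4/3) = -101*I*sqrt(94) + 3/4 = 3/4 - 101*I*sqrt(94)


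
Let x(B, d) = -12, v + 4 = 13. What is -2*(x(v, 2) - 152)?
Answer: 328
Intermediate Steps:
v = 9 (v = -4 + 13 = 9)
-2*(x(v, 2) - 152) = -2*(-12 - 152) = -2*(-164) = 328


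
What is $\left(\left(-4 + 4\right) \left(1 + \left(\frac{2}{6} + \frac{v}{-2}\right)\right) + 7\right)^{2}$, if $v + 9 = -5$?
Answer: $49$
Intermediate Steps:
$v = -14$ ($v = -9 - 5 = -14$)
$\left(\left(-4 + 4\right) \left(1 + \left(\frac{2}{6} + \frac{v}{-2}\right)\right) + 7\right)^{2} = \left(\left(-4 + 4\right) \left(1 + \left(\frac{2}{6} - \frac{14}{-2}\right)\right) + 7\right)^{2} = \left(0 \left(1 + \left(2 \cdot \frac{1}{6} - -7\right)\right) + 7\right)^{2} = \left(0 \left(1 + \left(\frac{1}{3} + 7\right)\right) + 7\right)^{2} = \left(0 \left(1 + \frac{22}{3}\right) + 7\right)^{2} = \left(0 \cdot \frac{25}{3} + 7\right)^{2} = \left(0 + 7\right)^{2} = 7^{2} = 49$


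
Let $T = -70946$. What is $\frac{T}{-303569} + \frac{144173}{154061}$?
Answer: $\frac{54696465143}{46768143709} \approx 1.1695$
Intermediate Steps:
$\frac{T}{-303569} + \frac{144173}{154061} = - \frac{70946}{-303569} + \frac{144173}{154061} = \left(-70946\right) \left(- \frac{1}{303569}\right) + 144173 \cdot \frac{1}{154061} = \frac{70946}{303569} + \frac{144173}{154061} = \frac{54696465143}{46768143709}$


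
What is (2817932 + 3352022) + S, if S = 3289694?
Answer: 9459648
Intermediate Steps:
(2817932 + 3352022) + S = (2817932 + 3352022) + 3289694 = 6169954 + 3289694 = 9459648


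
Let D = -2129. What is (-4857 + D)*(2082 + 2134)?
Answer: -29452976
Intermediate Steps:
(-4857 + D)*(2082 + 2134) = (-4857 - 2129)*(2082 + 2134) = -6986*4216 = -29452976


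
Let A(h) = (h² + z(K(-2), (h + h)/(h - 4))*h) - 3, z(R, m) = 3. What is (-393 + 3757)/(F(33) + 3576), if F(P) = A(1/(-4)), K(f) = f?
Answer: 53824/57157 ≈ 0.94169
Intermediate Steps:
A(h) = -3 + h² + 3*h (A(h) = (h² + 3*h) - 3 = -3 + h² + 3*h)
F(P) = -59/16 (F(P) = -3 + (1/(-4))² + 3/(-4) = -3 + (-¼)² + 3*(-¼) = -3 + 1/16 - ¾ = -59/16)
(-393 + 3757)/(F(33) + 3576) = (-393 + 3757)/(-59/16 + 3576) = 3364/(57157/16) = 3364*(16/57157) = 53824/57157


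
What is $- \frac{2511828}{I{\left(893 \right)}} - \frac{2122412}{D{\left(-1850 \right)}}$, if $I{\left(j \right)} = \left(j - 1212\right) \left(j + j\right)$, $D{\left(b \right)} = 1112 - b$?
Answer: $- \frac{27312960088}{38353457} \approx -712.14$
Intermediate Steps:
$I{\left(j \right)} = 2 j \left(-1212 + j\right)$ ($I{\left(j \right)} = \left(-1212 + j\right) 2 j = 2 j \left(-1212 + j\right)$)
$- \frac{2511828}{I{\left(893 \right)}} - \frac{2122412}{D{\left(-1850 \right)}} = - \frac{2511828}{2 \cdot 893 \left(-1212 + 893\right)} - \frac{2122412}{1112 - -1850} = - \frac{2511828}{2 \cdot 893 \left(-319\right)} - \frac{2122412}{1112 + 1850} = - \frac{2511828}{-569734} - \frac{2122412}{2962} = \left(-2511828\right) \left(- \frac{1}{569734}\right) - \frac{1061206}{1481} = \frac{114174}{25897} - \frac{1061206}{1481} = - \frac{27312960088}{38353457}$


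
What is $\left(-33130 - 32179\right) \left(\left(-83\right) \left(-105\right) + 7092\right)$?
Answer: $-1032339363$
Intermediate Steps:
$\left(-33130 - 32179\right) \left(\left(-83\right) \left(-105\right) + 7092\right) = - 65309 \left(8715 + 7092\right) = \left(-65309\right) 15807 = -1032339363$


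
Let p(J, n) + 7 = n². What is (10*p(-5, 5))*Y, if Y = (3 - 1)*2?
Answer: 720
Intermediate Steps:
p(J, n) = -7 + n²
Y = 4 (Y = 2*2 = 4)
(10*p(-5, 5))*Y = (10*(-7 + 5²))*4 = (10*(-7 + 25))*4 = (10*18)*4 = 180*4 = 720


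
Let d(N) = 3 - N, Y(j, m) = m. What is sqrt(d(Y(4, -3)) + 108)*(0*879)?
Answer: 0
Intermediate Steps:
sqrt(d(Y(4, -3)) + 108)*(0*879) = sqrt((3 - 1*(-3)) + 108)*(0*879) = sqrt((3 + 3) + 108)*0 = sqrt(6 + 108)*0 = sqrt(114)*0 = 0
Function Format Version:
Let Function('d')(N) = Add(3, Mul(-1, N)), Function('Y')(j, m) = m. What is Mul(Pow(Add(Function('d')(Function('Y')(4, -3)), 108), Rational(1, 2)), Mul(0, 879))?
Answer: 0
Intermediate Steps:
Mul(Pow(Add(Function('d')(Function('Y')(4, -3)), 108), Rational(1, 2)), Mul(0, 879)) = Mul(Pow(Add(Add(3, Mul(-1, -3)), 108), Rational(1, 2)), Mul(0, 879)) = Mul(Pow(Add(Add(3, 3), 108), Rational(1, 2)), 0) = Mul(Pow(Add(6, 108), Rational(1, 2)), 0) = Mul(Pow(114, Rational(1, 2)), 0) = 0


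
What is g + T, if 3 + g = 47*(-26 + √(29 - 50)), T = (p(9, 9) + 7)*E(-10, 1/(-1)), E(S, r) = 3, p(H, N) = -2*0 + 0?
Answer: -1204 + 47*I*√21 ≈ -1204.0 + 215.38*I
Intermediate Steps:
p(H, N) = 0 (p(H, N) = 0 + 0 = 0)
T = 21 (T = (0 + 7)*3 = 7*3 = 21)
g = -1225 + 47*I*√21 (g = -3 + 47*(-26 + √(29 - 50)) = -3 + 47*(-26 + √(-21)) = -3 + 47*(-26 + I*√21) = -3 + (-1222 + 47*I*√21) = -1225 + 47*I*√21 ≈ -1225.0 + 215.38*I)
g + T = (-1225 + 47*I*√21) + 21 = -1204 + 47*I*√21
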